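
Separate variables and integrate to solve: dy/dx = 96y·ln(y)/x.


Separate: dy/[y ln(y)] = 96 dx/x.
Substitute u = ln(y): du/u = 96 dx/x.
Integrate: ln|ln(y)| = 96ln|x| + C₀, hence ln(y) = C·x^96.


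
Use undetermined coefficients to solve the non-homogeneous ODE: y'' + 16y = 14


Homogeneous part: r² + 16 = 0 ⇒ r = ±4i, so y_h = C₁cos(4x) + C₂sin(4x).
Try constant y_p = A; plug in: 16A = 14 ⇒ A = 7/8.
General solution: y = C₁cos(4x) + C₂sin(4x) + 7/8.


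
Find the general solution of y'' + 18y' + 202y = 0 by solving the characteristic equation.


Characteristic equation: r² + 18r + 202 = 0.
Discriminant is negative; roots r = -9 ± 11i (complex conjugate pair).
General solution uses e^(α x)(C₁ cos(β x) + C₂ sin(β x)): y = e^(-9x)(C₁cos(11x) + C₂sin(11x)).


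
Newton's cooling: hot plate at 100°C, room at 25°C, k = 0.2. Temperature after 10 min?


Newton's law: dT/dt = -k(T - T_a) has solution T(t) = T_a + (T₀ - T_a)e^(-kt).
Plug in T_a = 25, T₀ = 100, k = 0.2, t = 10: T(10) = 25 + (75)e^(-2.00) ≈ 35.2°C.


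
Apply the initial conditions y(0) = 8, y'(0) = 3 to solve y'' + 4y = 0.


Characteristic roots of r² + 4 = 0 are ±2i, so y = C₁cos(2x) + C₂sin(2x).
Apply y(0) = 8: C₁ = 8. Differentiate and apply y'(0) = 3: 2·C₂ = 3, so C₂ = 3/2.
Particular solution: y = 8cos(2x) + (3/2)sin(2x).


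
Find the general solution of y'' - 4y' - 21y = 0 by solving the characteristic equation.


Characteristic equation: r² - 4r - 21 = 0.
Factor: (r - 7)(r + 3) = 0 ⇒ r = 7, -3 (distinct real).
General solution: y = C₁e^(7x) + C₂e^(-3x).


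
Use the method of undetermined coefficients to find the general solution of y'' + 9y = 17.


Homogeneous part: r² + 9 = 0 ⇒ r = ±3i, so y_h = C₁cos(3x) + C₂sin(3x).
Try constant y_p = A; plug in: 9A = 17 ⇒ A = 17/9.
General solution: y = C₁cos(3x) + C₂sin(3x) + 17/9.


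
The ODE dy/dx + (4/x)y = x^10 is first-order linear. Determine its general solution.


P(x) = 4/x ⇒ μ = x^4.
(x^4 y)' = x^4·x^10 = x^14.
Integrate: x^4 y = x^15/(15) + C.
Solve for y: y = (1/15)x^11 + C/x^4.


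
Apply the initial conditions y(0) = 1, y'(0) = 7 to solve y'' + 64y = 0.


Characteristic roots of r² + 64 = 0 are ±8i, so y = C₁cos(8x) + C₂sin(8x).
Apply y(0) = 1: C₁ = 1. Differentiate and apply y'(0) = 7: 8·C₂ = 7, so C₂ = 7/8.
Particular solution: y = cos(8x) + (7/8)sin(8x).


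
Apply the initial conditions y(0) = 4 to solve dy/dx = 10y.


General solution of y' = 10y is y = Ce^(10x).
Apply y(0) = 4: C = 4.
Particular solution: y = 4e^(10x).


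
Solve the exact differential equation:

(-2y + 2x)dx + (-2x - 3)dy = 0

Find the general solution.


Check exactness: ∂M/∂y = -2 and ∂N/∂x = -2; equal, so the equation is exact.
Integrate M with respect to x (treating y as constant): ∫M dx = -2xy + x^2 + h(y).
Differentiate w.r.t. y and set equal to N: the x-dependent terms already match, leaving h'(y) = -3. Integrate: h(y) = -3y.
So F(x,y) = -2xy - 3y + x^2.
General solution: -2xy - 3y + x^2 = C.


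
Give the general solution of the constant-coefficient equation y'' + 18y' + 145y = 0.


Characteristic equation: r² + 18r + 145 = 0.
Discriminant is negative; roots r = -9 ± 8i (complex conjugate pair).
General solution uses e^(α x)(C₁ cos(β x) + C₂ sin(β x)): y = e^(-9x)(C₁cos(8x) + C₂sin(8x)).


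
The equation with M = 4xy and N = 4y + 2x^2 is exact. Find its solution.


Check exactness: ∂M/∂y = 4x and ∂N/∂x = 4x; equal, so the equation is exact.
Integrate M with respect to x (treating y as constant): ∫M dx = 2x^2y + h(y).
Differentiate w.r.t. y and set equal to N: the x-dependent terms already match, leaving h'(y) = 4y. Integrate: h(y) = 2y^2.
So F(x,y) = 2y^2 + 2x^2y.
General solution: 2y^2 + 2x^2y = C.


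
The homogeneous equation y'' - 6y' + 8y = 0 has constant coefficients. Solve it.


Characteristic equation: r² - 6r + 8 = 0.
Factor: (r - 2)(r - 4) = 0 ⇒ r = 2, 4 (distinct real).
General solution: y = C₁e^(2x) + C₂e^(4x).


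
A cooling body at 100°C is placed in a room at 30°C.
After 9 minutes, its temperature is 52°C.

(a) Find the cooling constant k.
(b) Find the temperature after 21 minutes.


Newton's law: T(t) = T_a + (T₀ - T_a)e^(-kt).
(a) Use T(9) = 52: (52 - 30)/(100 - 30) = e^(-k·9), so k = -ln(0.314)/9 ≈ 0.1286.
(b) Apply k to t = 21: T(21) = 30 + (70)e^(-2.701) ≈ 34.7°C.


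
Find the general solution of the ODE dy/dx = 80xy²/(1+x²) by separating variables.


Separate: dy/y² = 80x/(1+x²) dx.
Integrate LHS: ∫ dy/y² = -1/y.
Integrate RHS via u = 1+x²: 40ln(1+x²) + C.
Result: -1/y = 40ln(1+x²) + C.


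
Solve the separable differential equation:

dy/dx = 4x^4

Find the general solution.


Integrate both sides with respect to x: y = ∫ 4x^4 dx = (4/5)x^5 + C.


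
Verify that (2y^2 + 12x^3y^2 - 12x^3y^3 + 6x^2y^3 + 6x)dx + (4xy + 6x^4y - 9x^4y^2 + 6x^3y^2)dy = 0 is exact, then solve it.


Check exactness: ∂M/∂y = 4y + 24x^3y - 36x^3y^2 + 18x^2y^2 and ∂N/∂x = 4y + 24x^3y - 36x^3y^2 + 18x^2y^2; equal, so the equation is exact.
Integrate M with respect to x (treating y as constant): ∫M dx = 2xy^2 + 3x^4y^2 - 3x^4y^3 + 2x^3y^3 + 3x^2 + h(y).
Differentiate w.r.t. y and set equal to N: all terms match, so h'(y) = 0 and h is a constant absorbed into C.
General solution: 2xy^2 + 3x^4y^2 - 3x^4y^3 + 2x^3y^3 + 3x^2 = C.


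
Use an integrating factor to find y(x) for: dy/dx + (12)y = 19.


P(x) = 12, Q(x) = 19; integrating factor μ = e^(12x).
(μ y)' = 19e^(12x) ⇒ μ y = (19/12)e^(12x) + C.
Divide by μ: y = 19/12 + Ce^(-12x).


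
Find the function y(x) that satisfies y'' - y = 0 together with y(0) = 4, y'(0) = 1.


Characteristic roots of r² - 1 = 0 are 1, -1.
General solution y = c₁ e^(x) + c₂ e^(-x).
Apply y(0) = 4: c₁ + c₂ = 4. Apply y'(0) = 1: 1 c₁ - 1 c₂ = 1.
Solve: c₁ = 5/2, c₂ = 3/2.
Particular solution: y = (5/2)e^(x) + (3/2)e^(-x).


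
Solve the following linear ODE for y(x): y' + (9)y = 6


P(x) = 9, Q(x) = 6; integrating factor μ = e^(9x).
(μ y)' = 6e^(9x) ⇒ μ y = (2/3)e^(9x) + C.
Divide by μ: y = 2/3 + Ce^(-9x).


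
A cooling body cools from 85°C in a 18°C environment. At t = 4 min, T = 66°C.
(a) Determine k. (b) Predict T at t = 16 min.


Newton's law: T(t) = T_a + (T₀ - T_a)e^(-kt).
(a) Use T(4) = 66: (66 - 18)/(85 - 18) = e^(-k·4), so k = -ln(0.716)/4 ≈ 0.0834.
(b) Apply k to t = 16: T(16) = 18 + (67)e^(-1.334) ≈ 35.6°C.


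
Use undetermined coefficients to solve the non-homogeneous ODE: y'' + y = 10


Homogeneous part: r² + 1 = 0 ⇒ r = ±1i, so y_h = C₁cos(x) + C₂sin(x).
Try constant y_p = A; plug in: 1A = 10 ⇒ A = 10.
General solution: y = C₁cos(x) + C₂sin(x) + 10.


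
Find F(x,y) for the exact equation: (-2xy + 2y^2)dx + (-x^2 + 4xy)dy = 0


Check exactness: ∂M/∂y = -2x + 4y and ∂N/∂x = -2x + 4y; equal, so the equation is exact.
Integrate M with respect to x (treating y as constant): ∫M dx = -x^2y + 2xy^2 + h(y).
Differentiate w.r.t. y and set equal to N: all terms match, so h'(y) = 0 and h is a constant absorbed into C.
General solution: -x^2y + 2xy^2 = C.


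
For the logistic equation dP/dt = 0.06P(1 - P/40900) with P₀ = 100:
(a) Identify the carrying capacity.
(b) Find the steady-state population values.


Logistic ODE dP/dt = 0.06P(1 - P/40900) has equilibria where dP/dt = 0, i.e. P = 0 or P = 40900.
The coefficient (1 - P/K) = 0 when P = K, identifying K = 40900 as the carrying capacity.
(a) K = 40900; (b) equilibria P = 0 and P = 40900.


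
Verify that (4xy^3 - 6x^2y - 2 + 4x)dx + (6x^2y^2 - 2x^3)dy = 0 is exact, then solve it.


Check exactness: ∂M/∂y = 12xy^2 - 6x^2 and ∂N/∂x = 12xy^2 - 6x^2; equal, so the equation is exact.
Integrate M with respect to x (treating y as constant): ∫M dx = 2x^2y^3 - 2x^3y - 2x + 2x^2 + h(y).
Differentiate w.r.t. y and set equal to N: all terms match, so h'(y) = 0 and h is a constant absorbed into C.
General solution: 2x^2y^3 - 2x^3y - 2x + 2x^2 = C.


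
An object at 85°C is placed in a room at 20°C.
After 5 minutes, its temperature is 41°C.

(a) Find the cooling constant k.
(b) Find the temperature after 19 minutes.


Newton's law: T(t) = T_a + (T₀ - T_a)e^(-kt).
(a) Use T(5) = 41: (41 - 20)/(85 - 20) = e^(-k·5), so k = -ln(0.323)/5 ≈ 0.2260.
(b) Apply k to t = 19: T(19) = 20 + (65)e^(-4.293) ≈ 20.9°C.


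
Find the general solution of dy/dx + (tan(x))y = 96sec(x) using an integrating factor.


P(x) = tan(x) ⇒ μ = e^(∫tan(x)dx) = sec(x).
(sec(x) y)' = 96sec²(x) ⇒ sec(x) y = 96tan(x) + C.
Multiply by cos(x): y = 96sin(x) + C·cos(x).


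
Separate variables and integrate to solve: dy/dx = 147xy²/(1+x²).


Separate: dy/y² = 147x/(1+x²) dx.
Integrate LHS: ∫ dy/y² = -1/y.
Integrate RHS via u = 1+x²: (147/2)ln(1+x²) + C.
Result: -1/y = (147/2)ln(1+x²) + C.


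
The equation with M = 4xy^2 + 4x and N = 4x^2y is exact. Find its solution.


Check exactness: ∂M/∂y = 8xy and ∂N/∂x = 8xy; equal, so the equation is exact.
Integrate M with respect to x (treating y as constant): ∫M dx = 2x^2y^2 + 2x^2 + h(y).
Differentiate w.r.t. y and set equal to N: all terms match, so h'(y) = 0 and h is a constant absorbed into C.
General solution: 2x^2y^2 + 2x^2 = C.


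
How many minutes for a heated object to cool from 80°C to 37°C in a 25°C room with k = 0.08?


From T(t) = T_a + (T₀ - T_a)e^(-kt), set T(t) = 37:
(37 - 25) / (80 - 25) = e^(-0.08t), so t = -ln(0.218)/0.08 ≈ 19.0 minutes.


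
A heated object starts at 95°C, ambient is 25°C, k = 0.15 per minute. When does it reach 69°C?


From T(t) = T_a + (T₀ - T_a)e^(-kt), set T(t) = 69:
(69 - 25) / (95 - 25) = e^(-0.15t), so t = -ln(0.629)/0.15 ≈ 3.1 minutes.


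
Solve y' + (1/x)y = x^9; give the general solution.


P(x) = 1/x ⇒ μ = x^1.
(x^1 y)' = x^1·x^9 = x^10.
Integrate: x^1 y = x^11/(11) + C.
Solve for y: y = (1/11)x^10 + C/x^1.


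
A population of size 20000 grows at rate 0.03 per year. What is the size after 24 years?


The ODE dP/dt = 0.03P has solution P(t) = P(0)e^(0.03t).
Substitute P(0) = 20000 and t = 24: P(24) = 20000 e^(0.72) ≈ 41089.


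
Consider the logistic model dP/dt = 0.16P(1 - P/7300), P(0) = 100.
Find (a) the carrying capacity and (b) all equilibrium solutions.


Logistic ODE dP/dt = 0.16P(1 - P/7300) has equilibria where dP/dt = 0, i.e. P = 0 or P = 7300.
The coefficient (1 - P/K) = 0 when P = K, identifying K = 7300 as the carrying capacity.
(a) K = 7300; (b) equilibria P = 0 and P = 7300.


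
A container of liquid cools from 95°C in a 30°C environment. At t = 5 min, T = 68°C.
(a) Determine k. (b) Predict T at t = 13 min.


Newton's law: T(t) = T_a + (T₀ - T_a)e^(-kt).
(a) Use T(5) = 68: (68 - 30)/(95 - 30) = e^(-k·5), so k = -ln(0.585)/5 ≈ 0.1074.
(b) Apply k to t = 13: T(13) = 30 + (65)e^(-1.396) ≈ 46.1°C.


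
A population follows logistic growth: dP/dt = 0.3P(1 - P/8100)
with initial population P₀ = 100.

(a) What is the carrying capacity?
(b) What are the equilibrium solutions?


Logistic ODE dP/dt = 0.3P(1 - P/8100) has equilibria where dP/dt = 0, i.e. P = 0 or P = 8100.
The coefficient (1 - P/K) = 0 when P = K, identifying K = 8100 as the carrying capacity.
(a) K = 8100; (b) equilibria P = 0 and P = 8100.


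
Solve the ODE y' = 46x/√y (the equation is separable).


Separate: √y dy = 46x dx.
Integrate: (2/3)y^(3/2) = 23x² + C.


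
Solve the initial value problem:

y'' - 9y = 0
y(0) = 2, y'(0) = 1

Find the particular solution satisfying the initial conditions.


Characteristic roots of r² - 9 = 0 are 3, -3.
General solution y = c₁ e^(3x) + c₂ e^(-3x).
Apply y(0) = 2: c₁ + c₂ = 2. Apply y'(0) = 1: 3 c₁ - 3 c₂ = 1.
Solve: c₁ = 7/6, c₂ = 5/6.
Particular solution: y = (7/6)e^(3x) + (5/6)e^(-3x).


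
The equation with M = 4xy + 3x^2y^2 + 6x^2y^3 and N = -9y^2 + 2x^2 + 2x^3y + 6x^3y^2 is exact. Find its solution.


Check exactness: ∂M/∂y = 4x + 6x^2y + 18x^2y^2 and ∂N/∂x = 4x + 6x^2y + 18x^2y^2; equal, so the equation is exact.
Integrate M with respect to x (treating y as constant): ∫M dx = 2x^2y + x^3y^2 + 2x^3y^3 + h(y).
Differentiate w.r.t. y and set equal to N: the x-dependent terms already match, leaving h'(y) = -9y^2. Integrate: h(y) = -3y^3.
So F(x,y) = -3y^3 + 2x^2y + x^3y^2 + 2x^3y^3.
General solution: -3y^3 + 2x^2y + x^3y^2 + 2x^3y^3 = C.


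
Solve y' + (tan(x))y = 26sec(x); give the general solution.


P(x) = tan(x) ⇒ μ = e^(∫tan(x)dx) = sec(x).
(sec(x) y)' = 26sec²(x) ⇒ sec(x) y = 26tan(x) + C.
Multiply by cos(x): y = 26sin(x) + C·cos(x).


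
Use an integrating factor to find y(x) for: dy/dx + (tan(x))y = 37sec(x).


P(x) = tan(x) ⇒ μ = e^(∫tan(x)dx) = sec(x).
(sec(x) y)' = 37sec²(x) ⇒ sec(x) y = 37tan(x) + C.
Multiply by cos(x): y = 37sin(x) + C·cos(x).


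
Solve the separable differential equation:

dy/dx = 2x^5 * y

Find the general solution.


Separate variables: dy/y = 2x^5 dx.
Integrate: ln|y| = (1/3)x^6 + C₀.
Exponentiate: y = Ce^((1/3)x^6).


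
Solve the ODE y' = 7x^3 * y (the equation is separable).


Separate variables: dy/y = 7x^3 dx.
Integrate: ln|y| = (7/4)x^4 + C₀.
Exponentiate: y = Ce^((7/4)x^4).


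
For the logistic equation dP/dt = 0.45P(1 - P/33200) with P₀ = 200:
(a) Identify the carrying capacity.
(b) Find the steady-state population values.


Logistic ODE dP/dt = 0.45P(1 - P/33200) has equilibria where dP/dt = 0, i.e. P = 0 or P = 33200.
The coefficient (1 - P/K) = 0 when P = K, identifying K = 33200 as the carrying capacity.
(a) K = 33200; (b) equilibria P = 0 and P = 33200.


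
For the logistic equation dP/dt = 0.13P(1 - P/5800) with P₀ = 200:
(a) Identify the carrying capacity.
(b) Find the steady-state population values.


Logistic ODE dP/dt = 0.13P(1 - P/5800) has equilibria where dP/dt = 0, i.e. P = 0 or P = 5800.
The coefficient (1 - P/K) = 0 when P = K, identifying K = 5800 as the carrying capacity.
(a) K = 5800; (b) equilibria P = 0 and P = 5800.


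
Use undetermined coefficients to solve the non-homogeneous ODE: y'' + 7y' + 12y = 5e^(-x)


Characteristic roots of r² + 7r + 12 = 0 are -3, -4.
y_h = C₁e^(-3x) + C₂e^(-4x).
Forcing exponent -1 is not a characteristic root; try y_p = Ae^(-x).
Substitute: A·(1 + (7)·-1 + (12)) = A·6 = 5, so A = 5/6.
General solution: y = C₁e^(-3x) + C₂e^(-4x) + (5/6)e^(-x).


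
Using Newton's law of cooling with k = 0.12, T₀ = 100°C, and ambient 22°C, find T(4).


Newton's law: dT/dt = -k(T - T_a) has solution T(t) = T_a + (T₀ - T_a)e^(-kt).
Plug in T_a = 22, T₀ = 100, k = 0.12, t = 4: T(4) = 22 + (78)e^(-0.48) ≈ 70.3°C.


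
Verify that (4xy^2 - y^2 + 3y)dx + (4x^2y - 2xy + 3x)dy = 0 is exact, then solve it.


Check exactness: ∂M/∂y = 8xy - 2y + 3 and ∂N/∂x = 8xy - 2y + 3; equal, so the equation is exact.
Integrate M with respect to x (treating y as constant): ∫M dx = 2x^2y^2 - xy^2 + 3xy + h(y).
Differentiate w.r.t. y and set equal to N: all terms match, so h'(y) = 0 and h is a constant absorbed into C.
General solution: 2x^2y^2 - xy^2 + 3xy = C.


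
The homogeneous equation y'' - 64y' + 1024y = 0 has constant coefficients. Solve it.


Characteristic equation: r² - 64r + 1024 = 0, i.e. (r - 32)² = 0.
Repeated root r = 32; include an x factor for the second linearly independent solution.
General solution: y = (C₁ + C₂x)e^(32x).


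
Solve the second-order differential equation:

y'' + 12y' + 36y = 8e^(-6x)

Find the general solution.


Characteristic polynomial (r + 6)² = 0; repeated root r = -6.
y_h = (C₁ + C₂x)e^(-6x). Forcing matches the repeated root (resonance), so try y_p = Ax² e^(-6x).
Substitute and solve for A: 2A = 8, so A = 4.
General solution: y = (C₁ + C₂x + 4x²)e^(-6x).


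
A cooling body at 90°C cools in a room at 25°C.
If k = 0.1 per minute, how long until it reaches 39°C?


From T(t) = T_a + (T₀ - T_a)e^(-kt), set T(t) = 39:
(39 - 25) / (90 - 25) = e^(-0.1t), so t = -ln(0.215)/0.1 ≈ 15.4 minutes.


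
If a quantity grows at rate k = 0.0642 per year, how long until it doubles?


Exponential growth: P(t) = P₀ e^(0.0642t). Set P(t)/P₀ = 2: e^(0.0642t) = 2.
Solve: t = ln(2)/0.0642 ≈ 10.80 years.


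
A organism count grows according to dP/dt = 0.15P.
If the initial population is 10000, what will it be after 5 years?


The ODE dP/dt = 0.15P has solution P(t) = P(0)e^(0.15t).
Substitute P(0) = 10000 and t = 5: P(5) = 10000 e^(0.75) ≈ 21170.


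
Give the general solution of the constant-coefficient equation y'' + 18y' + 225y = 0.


Characteristic equation: r² + 18r + 225 = 0.
Discriminant is negative; roots r = -9 ± 12i (complex conjugate pair).
General solution uses e^(α x)(C₁ cos(β x) + C₂ sin(β x)): y = e^(-9x)(C₁cos(12x) + C₂sin(12x)).


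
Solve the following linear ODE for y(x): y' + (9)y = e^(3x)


P(x) = 9 ⇒ μ = e^(9x).
(μ y)' = e^(12x) ⇒ μ y = e^(12x)/12 + C.
Divide by μ: y = (1/12)e^(3x) + Ce^(-9x).


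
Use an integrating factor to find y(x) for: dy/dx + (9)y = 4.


P(x) = 9, Q(x) = 4; integrating factor μ = e^(9x).
(μ y)' = 4e^(9x) ⇒ μ y = (4/9)e^(9x) + C.
Divide by μ: y = 4/9 + Ce^(-9x).


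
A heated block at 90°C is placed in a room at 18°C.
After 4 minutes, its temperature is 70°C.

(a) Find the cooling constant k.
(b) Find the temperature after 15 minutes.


Newton's law: T(t) = T_a + (T₀ - T_a)e^(-kt).
(a) Use T(4) = 70: (70 - 18)/(90 - 18) = e^(-k·4), so k = -ln(0.722)/4 ≈ 0.0814.
(b) Apply k to t = 15: T(15) = 18 + (72)e^(-1.220) ≈ 39.2°C.


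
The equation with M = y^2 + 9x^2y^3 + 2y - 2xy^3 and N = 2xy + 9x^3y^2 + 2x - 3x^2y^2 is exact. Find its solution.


Check exactness: ∂M/∂y = 2y + 27x^2y^2 + 2 - 6xy^2 and ∂N/∂x = 2y + 27x^2y^2 + 2 - 6xy^2; equal, so the equation is exact.
Integrate M with respect to x (treating y as constant): ∫M dx = xy^2 + 3x^3y^3 + 2xy - x^2y^3 + h(y).
Differentiate w.r.t. y and set equal to N: all terms match, so h'(y) = 0 and h is a constant absorbed into C.
General solution: xy^2 + 3x^3y^3 + 2xy - x^2y^3 = C.


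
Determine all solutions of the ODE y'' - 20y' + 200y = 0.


Characteristic equation: r² - 20r + 200 = 0.
Discriminant is negative; roots r = 10 ± 10i (complex conjugate pair).
General solution uses e^(α x)(C₁ cos(β x) + C₂ sin(β x)): y = e^(10x)(C₁cos(10x) + C₂sin(10x)).


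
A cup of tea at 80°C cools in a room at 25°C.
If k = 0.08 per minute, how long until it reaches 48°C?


From T(t) = T_a + (T₀ - T_a)e^(-kt), set T(t) = 48:
(48 - 25) / (80 - 25) = e^(-0.08t), so t = -ln(0.418)/0.08 ≈ 10.9 minutes.


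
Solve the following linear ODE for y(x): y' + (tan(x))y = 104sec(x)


P(x) = tan(x) ⇒ μ = e^(∫tan(x)dx) = sec(x).
(sec(x) y)' = 104sec²(x) ⇒ sec(x) y = 104tan(x) + C.
Multiply by cos(x): y = 104sin(x) + C·cos(x).


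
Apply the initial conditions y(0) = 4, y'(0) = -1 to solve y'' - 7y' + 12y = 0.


Characteristic roots of r² - 7r + 12 = 0 are 4, 3.
General solution y = c₁ e^(4x) + c₂ e^(3x).
Apply y(0) = 4: c₁ + c₂ = 4. Apply y'(0) = -1: 4 c₁ + 3 c₂ = -1.
Solve: c₁ = -13, c₂ = 17.
Particular solution: y = -13e^(4x) + 17e^(3x).


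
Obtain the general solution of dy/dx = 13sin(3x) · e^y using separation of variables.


Separate: e^(-y) dy = 13sin(3x) dx.
Integrate: -e^(-y) = -(13/3)cos(3x) + C₀.
Rearrange: e^(-y) = (13/3)cos(3x) + C.


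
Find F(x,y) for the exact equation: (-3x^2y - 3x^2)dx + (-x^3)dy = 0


Check exactness: ∂M/∂y = -3x^2 and ∂N/∂x = -3x^2; equal, so the equation is exact.
Integrate M with respect to x (treating y as constant): ∫M dx = -x^3y - x^3 + h(y).
Differentiate w.r.t. y and set equal to N: all terms match, so h'(y) = 0 and h is a constant absorbed into C.
General solution: -x^3y - x^3 = C.


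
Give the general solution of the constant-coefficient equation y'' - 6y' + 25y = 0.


Characteristic equation: r² - 6r + 25 = 0.
Discriminant is negative; roots r = 3 ± 4i (complex conjugate pair).
General solution uses e^(α x)(C₁ cos(β x) + C₂ sin(β x)): y = e^(3x)(C₁cos(4x) + C₂sin(4x)).


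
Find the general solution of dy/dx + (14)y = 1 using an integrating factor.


P(x) = 14, Q(x) = 1; integrating factor μ = e^(14x).
(μ y)' = e^(14x) ⇒ μ y = (1/14)e^(14x) + C.
Divide by μ: y = 1/14 + Ce^(-14x).


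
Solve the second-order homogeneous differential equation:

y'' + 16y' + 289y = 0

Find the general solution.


Characteristic equation: r² + 16r + 289 = 0.
Discriminant is negative; roots r = -8 ± 15i (complex conjugate pair).
General solution uses e^(α x)(C₁ cos(β x) + C₂ sin(β x)): y = e^(-8x)(C₁cos(15x) + C₂sin(15x)).


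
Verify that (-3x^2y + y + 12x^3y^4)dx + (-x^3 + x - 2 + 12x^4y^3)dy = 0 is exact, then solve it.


Check exactness: ∂M/∂y = -3x^2 + 1 + 48x^3y^3 and ∂N/∂x = -3x^2 + 1 + 48x^3y^3; equal, so the equation is exact.
Integrate M with respect to x (treating y as constant): ∫M dx = -x^3y + xy + 3x^4y^4 + h(y).
Differentiate w.r.t. y and set equal to N: the x-dependent terms already match, leaving h'(y) = -2. Integrate: h(y) = -2y.
So F(x,y) = -x^3y + xy - 2y + 3x^4y^4.
General solution: -x^3y + xy - 2y + 3x^4y^4 = C.


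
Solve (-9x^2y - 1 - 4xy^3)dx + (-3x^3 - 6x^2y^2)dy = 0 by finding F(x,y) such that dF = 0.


Check exactness: ∂M/∂y = -9x^2 - 12xy^2 and ∂N/∂x = -9x^2 - 12xy^2; equal, so the equation is exact.
Integrate M with respect to x (treating y as constant): ∫M dx = -3x^3y - x - 2x^2y^3 + h(y).
Differentiate w.r.t. y and set equal to N: all terms match, so h'(y) = 0 and h is a constant absorbed into C.
General solution: -3x^3y - x - 2x^2y^3 = C.


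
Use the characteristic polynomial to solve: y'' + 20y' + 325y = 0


Characteristic equation: r² + 20r + 325 = 0.
Discriminant is negative; roots r = -10 ± 15i (complex conjugate pair).
General solution uses e^(α x)(C₁ cos(β x) + C₂ sin(β x)): y = e^(-10x)(C₁cos(15x) + C₂sin(15x)).


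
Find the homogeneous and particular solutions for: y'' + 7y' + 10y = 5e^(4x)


Characteristic roots of r² + 7r + 10 = 0 are -5, -2.
y_h = C₁e^(-5x) + C₂e^(-2x).
Forcing exponent 4 is not a characteristic root; try y_p = Ae^(4x).
Substitute: A·(16 + (7)·4 + (10)) = A·54 = 5, so A = 5/54.
General solution: y = C₁e^(-5x) + C₂e^(-2x) + (5/54)e^(4x).


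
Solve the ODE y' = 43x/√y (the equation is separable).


Separate: √y dy = 43x dx.
Integrate: (2/3)y^(3/2) = (43/2)x² + C.


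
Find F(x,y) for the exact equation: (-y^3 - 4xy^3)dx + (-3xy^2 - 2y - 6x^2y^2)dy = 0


Check exactness: ∂M/∂y = -3y^2 - 12xy^2 and ∂N/∂x = -3y^2 - 12xy^2; equal, so the equation is exact.
Integrate M with respect to x (treating y as constant): ∫M dx = -xy^3 - 2x^2y^3 + h(y).
Differentiate w.r.t. y and set equal to N: the x-dependent terms already match, leaving h'(y) = -2y. Integrate: h(y) = -y^2.
So F(x,y) = -xy^3 - y^2 - 2x^2y^3.
General solution: -xy^3 - y^2 - 2x^2y^3 = C.


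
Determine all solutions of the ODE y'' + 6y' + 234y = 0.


Characteristic equation: r² + 6r + 234 = 0.
Discriminant is negative; roots r = -3 ± 15i (complex conjugate pair).
General solution uses e^(α x)(C₁ cos(β x) + C₂ sin(β x)): y = e^(-3x)(C₁cos(15x) + C₂sin(15x)).


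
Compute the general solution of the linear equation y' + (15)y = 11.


P(x) = 15, Q(x) = 11; integrating factor μ = e^(15x).
(μ y)' = 11e^(15x) ⇒ μ y = (11/15)e^(15x) + C.
Divide by μ: y = 11/15 + Ce^(-15x).


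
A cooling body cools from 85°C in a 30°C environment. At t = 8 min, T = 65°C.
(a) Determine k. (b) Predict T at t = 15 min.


Newton's law: T(t) = T_a + (T₀ - T_a)e^(-kt).
(a) Use T(8) = 65: (65 - 30)/(85 - 30) = e^(-k·8), so k = -ln(0.636)/8 ≈ 0.0565.
(b) Apply k to t = 15: T(15) = 30 + (55)e^(-0.847) ≈ 53.6°C.


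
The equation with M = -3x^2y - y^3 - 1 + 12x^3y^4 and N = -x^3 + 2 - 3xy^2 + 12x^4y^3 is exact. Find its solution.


Check exactness: ∂M/∂y = -3x^2 - 3y^2 + 48x^3y^3 and ∂N/∂x = -3x^2 - 3y^2 + 48x^3y^3; equal, so the equation is exact.
Integrate M with respect to x (treating y as constant): ∫M dx = -x^3y - xy^3 - x + 3x^4y^4 + h(y).
Differentiate w.r.t. y and set equal to N: the x-dependent terms already match, leaving h'(y) = 2. Integrate: h(y) = 2y.
So F(x,y) = -x^3y + 2y - xy^3 - x + 3x^4y^4.
General solution: -x^3y + 2y - xy^3 - x + 3x^4y^4 = C.


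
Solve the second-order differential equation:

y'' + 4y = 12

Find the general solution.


Homogeneous part: r² + 4 = 0 ⇒ r = ±2i, so y_h = C₁cos(2x) + C₂sin(2x).
Try constant y_p = A; plug in: 4A = 12 ⇒ A = 3.
General solution: y = C₁cos(2x) + C₂sin(2x) + 3.


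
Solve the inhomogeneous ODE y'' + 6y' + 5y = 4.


Characteristic roots of r² + 6r + 5 = 0 are -5, -1.
y_h = C₁e^(-5x) + C₂e^(-x).
Constant forcing; try y_p = A. Then 5A = 4 ⇒ A = 4/5.
General solution: y = C₁e^(-5x) + C₂e^(-x) + 4/5.


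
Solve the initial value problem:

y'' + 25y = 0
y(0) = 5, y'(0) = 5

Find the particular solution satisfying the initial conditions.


Characteristic roots of r² + 25 = 0 are ±5i, so y = C₁cos(5x) + C₂sin(5x).
Apply y(0) = 5: C₁ = 5. Differentiate and apply y'(0) = 5: 5·C₂ = 5, so C₂ = 1.
Particular solution: y = 5cos(5x) + sin(5x).


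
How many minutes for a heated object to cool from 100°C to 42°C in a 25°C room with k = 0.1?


From T(t) = T_a + (T₀ - T_a)e^(-kt), set T(t) = 42:
(42 - 25) / (100 - 25) = e^(-0.1t), so t = -ln(0.227)/0.1 ≈ 14.8 minutes.


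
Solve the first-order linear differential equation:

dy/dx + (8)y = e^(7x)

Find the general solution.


P(x) = 8 ⇒ μ = e^(8x).
(μ y)' = e^(15x) ⇒ μ y = e^(15x)/15 + C.
Divide by μ: y = (1/15)e^(7x) + Ce^(-8x).


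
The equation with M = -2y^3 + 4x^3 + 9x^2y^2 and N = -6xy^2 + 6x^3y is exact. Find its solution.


Check exactness: ∂M/∂y = -6y^2 + 18x^2y and ∂N/∂x = -6y^2 + 18x^2y; equal, so the equation is exact.
Integrate M with respect to x (treating y as constant): ∫M dx = -2xy^3 + x^4 + 3x^3y^2 + h(y).
Differentiate w.r.t. y and set equal to N: all terms match, so h'(y) = 0 and h is a constant absorbed into C.
General solution: -2xy^3 + x^4 + 3x^3y^2 = C.


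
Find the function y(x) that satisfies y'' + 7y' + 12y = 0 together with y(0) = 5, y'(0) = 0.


Characteristic roots of r² + 7r + 12 = 0 are -4, -3.
General solution y = c₁ e^(-4x) + c₂ e^(-3x).
Apply y(0) = 5: c₁ + c₂ = 5. Apply y'(0) = 0: -4 c₁ - 3 c₂ = 0.
Solve: c₁ = -15, c₂ = 20.
Particular solution: y = -15e^(-4x) + 20e^(-3x).


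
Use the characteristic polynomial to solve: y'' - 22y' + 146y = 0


Characteristic equation: r² - 22r + 146 = 0.
Discriminant is negative; roots r = 11 ± 5i (complex conjugate pair).
General solution uses e^(α x)(C₁ cos(β x) + C₂ sin(β x)): y = e^(11x)(C₁cos(5x) + C₂sin(5x)).


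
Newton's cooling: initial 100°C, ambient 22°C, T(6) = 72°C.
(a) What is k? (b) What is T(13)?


Newton's law: T(t) = T_a + (T₀ - T_a)e^(-kt).
(a) Use T(6) = 72: (72 - 22)/(100 - 22) = e^(-k·6), so k = -ln(0.641)/6 ≈ 0.0741.
(b) Apply k to t = 13: T(13) = 22 + (78)e^(-0.963) ≈ 51.8°C.


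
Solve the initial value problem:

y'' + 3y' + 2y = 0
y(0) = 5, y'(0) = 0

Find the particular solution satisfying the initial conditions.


Characteristic roots of r² + 3r + 2 = 0 are -2, -1.
General solution y = c₁ e^(-2x) + c₂ e^(-x).
Apply y(0) = 5: c₁ + c₂ = 5. Apply y'(0) = 0: -2 c₁ - 1 c₂ = 0.
Solve: c₁ = -5, c₂ = 10.
Particular solution: y = -5e^(-2x) + 10e^(-x).


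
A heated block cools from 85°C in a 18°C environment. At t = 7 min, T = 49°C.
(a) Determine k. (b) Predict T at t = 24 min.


Newton's law: T(t) = T_a + (T₀ - T_a)e^(-kt).
(a) Use T(7) = 49: (49 - 18)/(85 - 18) = e^(-k·7), so k = -ln(0.463)/7 ≈ 0.1101.
(b) Apply k to t = 24: T(24) = 18 + (67)e^(-2.642) ≈ 22.8°C.


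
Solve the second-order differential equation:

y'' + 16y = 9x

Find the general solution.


Homogeneous: r² + 16 = 0 ⇒ r = ±4i, y_h = C₁cos(4x) + C₂sin(4x).
Polynomial forcing; try y_p = Ax + B. Then y_p'' + 16 y_p = 16(Ax + B) = 9x, so B = 0 and A = 9/16.
General solution: y = C₁cos(4x) + C₂sin(4x) + (9/16)x.


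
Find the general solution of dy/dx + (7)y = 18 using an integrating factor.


P(x) = 7, Q(x) = 18; integrating factor μ = e^(7x).
(μ y)' = 18e^(7x) ⇒ μ y = (18/7)e^(7x) + C.
Divide by μ: y = 18/7 + Ce^(-7x).


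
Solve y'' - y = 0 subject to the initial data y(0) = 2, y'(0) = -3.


Characteristic roots of r² - 1 = 0 are -1, 1.
General solution y = c₁ e^(-x) + c₂ e^(x).
Apply y(0) = 2: c₁ + c₂ = 2. Apply y'(0) = -3: -1 c₁ + 1 c₂ = -3.
Solve: c₁ = 5/2, c₂ = -1/2.
Particular solution: y = (5/2)e^(-x) - (1/2)e^(x).


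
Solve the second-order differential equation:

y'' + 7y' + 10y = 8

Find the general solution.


Characteristic roots of r² + 7r + 10 = 0 are -2, -5.
y_h = C₁e^(-2x) + C₂e^(-5x).
Constant forcing; try y_p = A. Then 10A = 8 ⇒ A = 4/5.
General solution: y = C₁e^(-2x) + C₂e^(-5x) + 4/5.


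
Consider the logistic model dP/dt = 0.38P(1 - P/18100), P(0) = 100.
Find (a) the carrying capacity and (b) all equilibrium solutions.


Logistic ODE dP/dt = 0.38P(1 - P/18100) has equilibria where dP/dt = 0, i.e. P = 0 or P = 18100.
The coefficient (1 - P/K) = 0 when P = K, identifying K = 18100 as the carrying capacity.
(a) K = 18100; (b) equilibria P = 0 and P = 18100.


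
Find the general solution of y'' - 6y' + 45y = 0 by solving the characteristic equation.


Characteristic equation: r² - 6r + 45 = 0.
Discriminant is negative; roots r = 3 ± 6i (complex conjugate pair).
General solution uses e^(α x)(C₁ cos(β x) + C₂ sin(β x)): y = e^(3x)(C₁cos(6x) + C₂sin(6x)).


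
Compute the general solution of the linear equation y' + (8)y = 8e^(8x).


P(x) = 8 ⇒ μ = e^(8x).
(μ y)' = 8e^(16x) ⇒ μ y = (8/16)e^(16x) + C.
Divide by μ: y = (1/2)e^(8x) + Ce^(-8x).


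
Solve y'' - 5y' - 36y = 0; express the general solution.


Characteristic equation: r² - 5r - 36 = 0.
Factor: (r + 4)(r - 9) = 0 ⇒ r = -4, 9 (distinct real).
General solution: y = C₁e^(-4x) + C₂e^(9x).


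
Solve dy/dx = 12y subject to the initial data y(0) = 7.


General solution of y' = 12y is y = Ce^(12x).
Apply y(0) = 7: C = 7.
Particular solution: y = 7e^(12x).


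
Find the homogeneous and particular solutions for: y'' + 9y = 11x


Homogeneous: r² + 9 = 0 ⇒ r = ±3i, y_h = C₁cos(3x) + C₂sin(3x).
Polynomial forcing; try y_p = Ax + B. Then y_p'' + 9 y_p = 9(Ax + B) = 11x, so B = 0 and A = 11/9.
General solution: y = C₁cos(3x) + C₂sin(3x) + (11/9)x.


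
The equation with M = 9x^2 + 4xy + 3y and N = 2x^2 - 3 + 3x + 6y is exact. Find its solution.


Check exactness: ∂M/∂y = 4x + 3 and ∂N/∂x = 4x + 3; equal, so the equation is exact.
Integrate M with respect to x (treating y as constant): ∫M dx = 3x^3 + 2x^2y + 3xy + h(y).
Differentiate w.r.t. y and set equal to N: the x-dependent terms already match, leaving h'(y) = -3 + 6y. Integrate: h(y) = -3y + 3y^2.
So F(x,y) = 3x^3 + 2x^2y - 3y + 3xy + 3y^2.
General solution: 3x^3 + 2x^2y - 3y + 3xy + 3y^2 = C.


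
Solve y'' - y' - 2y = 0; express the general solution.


Characteristic equation: r² - r - 2 = 0.
Factor: (r - 2)(r + 1) = 0 ⇒ r = 2, -1 (distinct real).
General solution: y = C₁e^(2x) + C₂e^(-x).


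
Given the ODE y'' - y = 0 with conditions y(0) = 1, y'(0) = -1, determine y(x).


Characteristic roots of r² - 1 = 0 are 1, -1.
General solution y = c₁ e^(x) + c₂ e^(-x).
Apply y(0) = 1: c₁ + c₂ = 1. Apply y'(0) = -1: 1 c₁ - 1 c₂ = -1.
Solve: c₁ = 0, c₂ = 1.
Particular solution: y = 0e^(x) + e^(-x).


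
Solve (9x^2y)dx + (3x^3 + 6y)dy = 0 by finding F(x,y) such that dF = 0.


Check exactness: ∂M/∂y = 9x^2 and ∂N/∂x = 9x^2; equal, so the equation is exact.
Integrate M with respect to x (treating y as constant): ∫M dx = 3x^3y + h(y).
Differentiate w.r.t. y and set equal to N: the x-dependent terms already match, leaving h'(y) = 6y. Integrate: h(y) = 3y^2.
So F(x,y) = 3x^3y + 3y^2.
General solution: 3x^3y + 3y^2 = C.


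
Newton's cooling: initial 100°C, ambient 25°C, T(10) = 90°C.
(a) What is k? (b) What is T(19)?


Newton's law: T(t) = T_a + (T₀ - T_a)e^(-kt).
(a) Use T(10) = 90: (90 - 25)/(100 - 25) = e^(-k·10), so k = -ln(0.867)/10 ≈ 0.0143.
(b) Apply k to t = 19: T(19) = 25 + (75)e^(-0.272) ≈ 82.1°C.


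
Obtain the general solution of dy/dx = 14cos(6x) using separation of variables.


g(y) = 1, so integrate directly: y = ∫ 14cos(6x) dx = (7/3)sin(6x) + C.


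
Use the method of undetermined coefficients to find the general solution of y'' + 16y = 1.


Homogeneous part: r² + 16 = 0 ⇒ r = ±4i, so y_h = C₁cos(4x) + C₂sin(4x).
Try constant y_p = A; plug in: 16A = 1 ⇒ A = 1/16.
General solution: y = C₁cos(4x) + C₂sin(4x) + 1/16.


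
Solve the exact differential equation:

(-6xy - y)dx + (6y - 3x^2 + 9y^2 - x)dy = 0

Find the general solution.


Check exactness: ∂M/∂y = -6x - 1 and ∂N/∂x = -6x - 1; equal, so the equation is exact.
Integrate M with respect to x (treating y as constant): ∫M dx = -3x^2y - xy + h(y).
Differentiate w.r.t. y and set equal to N: the x-dependent terms already match, leaving h'(y) = 6y + 9y^2. Integrate: h(y) = 3y^2 + 3y^3.
So F(x,y) = 3y^2 - 3x^2y + 3y^3 - xy.
General solution: 3y^2 - 3x^2y + 3y^3 - xy = C.


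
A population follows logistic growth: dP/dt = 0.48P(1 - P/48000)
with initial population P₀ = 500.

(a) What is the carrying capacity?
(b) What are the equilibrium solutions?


Logistic ODE dP/dt = 0.48P(1 - P/48000) has equilibria where dP/dt = 0, i.e. P = 0 or P = 48000.
The coefficient (1 - P/K) = 0 when P = K, identifying K = 48000 as the carrying capacity.
(a) K = 48000; (b) equilibria P = 0 and P = 48000.


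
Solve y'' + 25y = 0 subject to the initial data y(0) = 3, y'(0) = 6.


Characteristic roots of r² + 25 = 0 are ±5i, so y = C₁cos(5x) + C₂sin(5x).
Apply y(0) = 3: C₁ = 3. Differentiate and apply y'(0) = 6: 5·C₂ = 6, so C₂ = 6/5.
Particular solution: y = 3cos(5x) + (6/5)sin(5x).


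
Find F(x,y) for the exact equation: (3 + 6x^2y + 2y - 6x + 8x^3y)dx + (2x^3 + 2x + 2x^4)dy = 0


Check exactness: ∂M/∂y = 6x^2 + 2 + 8x^3 and ∂N/∂x = 6x^2 + 2 + 8x^3; equal, so the equation is exact.
Integrate M with respect to x (treating y as constant): ∫M dx = 3x + 2x^3y + 2xy - 3x^2 + 2x^4y + h(y).
Differentiate w.r.t. y and set equal to N: all terms match, so h'(y) = 0 and h is a constant absorbed into C.
General solution: 3x + 2x^3y + 2xy - 3x^2 + 2x^4y = C.


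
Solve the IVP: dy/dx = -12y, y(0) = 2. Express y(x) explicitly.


General solution of y' = -12y is y = Ce^(-12x).
Apply y(0) = 2: C = 2.
Particular solution: y = 2e^(-12x).


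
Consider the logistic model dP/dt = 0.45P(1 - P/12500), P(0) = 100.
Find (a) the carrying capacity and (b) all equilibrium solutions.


Logistic ODE dP/dt = 0.45P(1 - P/12500) has equilibria where dP/dt = 0, i.e. P = 0 or P = 12500.
The coefficient (1 - P/K) = 0 when P = K, identifying K = 12500 as the carrying capacity.
(a) K = 12500; (b) equilibria P = 0 and P = 12500.


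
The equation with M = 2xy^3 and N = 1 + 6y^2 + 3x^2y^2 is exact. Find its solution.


Check exactness: ∂M/∂y = 6xy^2 and ∂N/∂x = 6xy^2; equal, so the equation is exact.
Integrate M with respect to x (treating y as constant): ∫M dx = x^2y^3 + h(y).
Differentiate w.r.t. y and set equal to N: the x-dependent terms already match, leaving h'(y) = 1 + 6y^2. Integrate: h(y) = y + 2y^3.
So F(x,y) = y + 2y^3 + x^2y^3.
General solution: y + 2y^3 + x^2y^3 = C.


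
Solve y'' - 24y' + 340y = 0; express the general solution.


Characteristic equation: r² - 24r + 340 = 0.
Discriminant is negative; roots r = 12 ± 14i (complex conjugate pair).
General solution uses e^(α x)(C₁ cos(β x) + C₂ sin(β x)): y = e^(12x)(C₁cos(14x) + C₂sin(14x)).


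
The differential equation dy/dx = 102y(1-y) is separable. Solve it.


Separate: dy/[y(1-y)] = 102 dx.
Partial fractions: 1/[y(1-y)] = 1/y + 1/(1-y).
Integrate: ln|y/(1-y)| = 102x + C₀.
Solve for y: y = 1/(1 + Ce^(-102x)).


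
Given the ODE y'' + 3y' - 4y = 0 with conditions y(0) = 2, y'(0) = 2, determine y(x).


Characteristic roots of r² + 3r - 4 = 0 are -4, 1.
General solution y = c₁ e^(-4x) + c₂ e^(x).
Apply y(0) = 2: c₁ + c₂ = 2. Apply y'(0) = 2: -4 c₁ + 1 c₂ = 2.
Solve: c₁ = 0, c₂ = 2.
Particular solution: y = 0e^(-4x) + 2e^(x).


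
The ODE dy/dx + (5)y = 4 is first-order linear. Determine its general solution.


P(x) = 5, Q(x) = 4; integrating factor μ = e^(5x).
(μ y)' = 4e^(5x) ⇒ μ y = (4/5)e^(5x) + C.
Divide by μ: y = 4/5 + Ce^(-5x).


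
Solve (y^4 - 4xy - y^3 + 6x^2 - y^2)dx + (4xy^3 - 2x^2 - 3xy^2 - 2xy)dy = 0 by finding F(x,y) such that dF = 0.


Check exactness: ∂M/∂y = 4y^3 - 4x - 3y^2 - 2y and ∂N/∂x = 4y^3 - 4x - 3y^2 - 2y; equal, so the equation is exact.
Integrate M with respect to x (treating y as constant): ∫M dx = xy^4 - 2x^2y - xy^3 + 2x^3 - xy^2 + h(y).
Differentiate w.r.t. y and set equal to N: all terms match, so h'(y) = 0 and h is a constant absorbed into C.
General solution: xy^4 - 2x^2y - xy^3 + 2x^3 - xy^2 = C.


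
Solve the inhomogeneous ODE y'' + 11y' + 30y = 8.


Characteristic roots of r² + 11r + 30 = 0 are -6, -5.
y_h = C₁e^(-6x) + C₂e^(-5x).
Constant forcing; try y_p = A. Then 30A = 8 ⇒ A = 4/15.
General solution: y = C₁e^(-6x) + C₂e^(-5x) + 4/15.


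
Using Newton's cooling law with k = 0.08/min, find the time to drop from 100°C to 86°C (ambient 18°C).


From T(t) = T_a + (T₀ - T_a)e^(-kt), set T(t) = 86:
(86 - 18) / (100 - 18) = e^(-0.08t), so t = -ln(0.829)/0.08 ≈ 2.3 minutes.


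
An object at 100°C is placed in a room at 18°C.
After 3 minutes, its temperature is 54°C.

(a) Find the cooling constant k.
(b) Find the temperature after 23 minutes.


Newton's law: T(t) = T_a + (T₀ - T_a)e^(-kt).
(a) Use T(3) = 54: (54 - 18)/(100 - 18) = e^(-k·3), so k = -ln(0.439)/3 ≈ 0.2744.
(b) Apply k to t = 23: T(23) = 18 + (82)e^(-6.311) ≈ 18.1°C.


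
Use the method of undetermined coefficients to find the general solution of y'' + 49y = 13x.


Homogeneous: r² + 49 = 0 ⇒ r = ±7i, y_h = C₁cos(7x) + C₂sin(7x).
Polynomial forcing; try y_p = Ax + B. Then y_p'' + 49 y_p = 49(Ax + B) = 13x, so B = 0 and A = 13/49.
General solution: y = C₁cos(7x) + C₂sin(7x) + (13/49)x.


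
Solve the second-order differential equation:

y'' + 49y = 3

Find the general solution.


Homogeneous part: r² + 49 = 0 ⇒ r = ±7i, so y_h = C₁cos(7x) + C₂sin(7x).
Try constant y_p = A; plug in: 49A = 3 ⇒ A = 3/49.
General solution: y = C₁cos(7x) + C₂sin(7x) + 3/49.


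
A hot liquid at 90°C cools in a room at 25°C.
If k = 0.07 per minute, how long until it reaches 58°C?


From T(t) = T_a + (T₀ - T_a)e^(-kt), set T(t) = 58:
(58 - 25) / (90 - 25) = e^(-0.07t), so t = -ln(0.508)/0.07 ≈ 9.7 minutes.


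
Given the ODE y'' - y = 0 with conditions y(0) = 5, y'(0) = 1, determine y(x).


Characteristic roots of r² - 1 = 0 are -1, 1.
General solution y = c₁ e^(-x) + c₂ e^(x).
Apply y(0) = 5: c₁ + c₂ = 5. Apply y'(0) = 1: -1 c₁ + 1 c₂ = 1.
Solve: c₁ = 2, c₂ = 3.
Particular solution: y = 2e^(-x) + 3e^(x).


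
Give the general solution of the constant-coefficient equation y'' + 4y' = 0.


Characteristic equation: r² + 4r = 0.
Factor: (r - 0)(r + 4) = 0 ⇒ r = 0, -4 (distinct real).
General solution: y = C₁ + C₂e^(-4x).
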